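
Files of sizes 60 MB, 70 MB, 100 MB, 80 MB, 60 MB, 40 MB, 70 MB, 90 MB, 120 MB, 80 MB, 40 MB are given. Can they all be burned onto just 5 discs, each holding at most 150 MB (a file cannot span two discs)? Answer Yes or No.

No

Total = 810 MB; ⌈810/150⌉ = 6.
At least 6 discs are required, but only 5 are allowed.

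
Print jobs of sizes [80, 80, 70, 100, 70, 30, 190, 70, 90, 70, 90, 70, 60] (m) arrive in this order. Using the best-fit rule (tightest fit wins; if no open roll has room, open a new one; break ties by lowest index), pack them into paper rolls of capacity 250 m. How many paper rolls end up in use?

  80 → roll 1 (new)  [load 80/250]
  80 → roll 1  [load 160/250]
  70 → roll 1  [load 230/250]
  100 → roll 2 (new)  [load 100/250]
  70 → roll 2  [load 170/250]
  30 → roll 2  [load 200/250]
  190 → roll 3 (new)  [load 190/250]
  70 → roll 4 (new)  [load 70/250]
  90 → roll 4  [load 160/250]
  70 → roll 4  [load 230/250]
  90 → roll 5 (new)  [load 90/250]
  70 → roll 5  [load 160/250]
  60 → roll 3  [load 250/250]
5 paper rolls opened.

5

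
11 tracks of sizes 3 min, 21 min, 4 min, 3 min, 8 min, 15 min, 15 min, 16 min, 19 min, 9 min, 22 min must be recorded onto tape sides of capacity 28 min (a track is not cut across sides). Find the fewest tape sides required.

Total = 22 + 21 + 19 + 16 + 15 + 15 + 9 + 8 + 4 + 3 + 3 = 135 min.
Lower bound: ⌈135/28⌉ = 5 tape sides.
Also, 6 tracks each exceed 14 min, and no two of those can share a side, so at least 6 tape sides are needed.
A packing using 6 tape sides:
  side 1: 22 + 4 = 26
  side 2: 21 + 3 + 3 = 27
  side 3: 19 + 9 = 28
  side 4: 16 + 8 = 24
  side 5: 15 = 15
  side 6: 15 = 15
This matches the lower bound, so 6 is optimal.

6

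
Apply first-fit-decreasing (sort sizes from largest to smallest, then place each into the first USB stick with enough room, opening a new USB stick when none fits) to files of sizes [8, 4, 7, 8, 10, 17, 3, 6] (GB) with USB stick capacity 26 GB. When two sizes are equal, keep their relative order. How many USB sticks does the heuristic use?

3

Sorted descending: 17, 10, 8, 8, 7, 6, 4, 3.
  17 → USB stick 1 (new)  [load 17/26]
  10 → USB stick 2 (new)  [load 10/26]
  8 → USB stick 1  [load 25/26]
  8 → USB stick 2  [load 18/26]
  7 → USB stick 2  [load 25/26]
  6 → USB stick 3 (new)  [load 6/26]
  4 → USB stick 3  [load 10/26]
  3 → USB stick 3  [load 13/26]
3 USB sticks opened.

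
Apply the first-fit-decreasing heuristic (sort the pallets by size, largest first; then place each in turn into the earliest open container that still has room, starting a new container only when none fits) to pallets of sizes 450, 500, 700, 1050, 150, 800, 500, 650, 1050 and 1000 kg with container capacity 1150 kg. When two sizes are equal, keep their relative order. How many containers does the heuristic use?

7

Sorted descending: 1050, 1050, 1000, 800, 700, 650, 500, 500, 450, 150.
  1050 → container 1 (new)  [load 1050/1150]
  1050 → container 2 (new)  [load 1050/1150]
  1000 → container 3 (new)  [load 1000/1150]
  800 → container 4 (new)  [load 800/1150]
  700 → container 5 (new)  [load 700/1150]
  650 → container 6 (new)  [load 650/1150]
  500 → container 6  [load 1150/1150]
  500 → container 7 (new)  [load 500/1150]
  450 → container 5  [load 1150/1150]
  150 → container 3  [load 1150/1150]
7 containers opened.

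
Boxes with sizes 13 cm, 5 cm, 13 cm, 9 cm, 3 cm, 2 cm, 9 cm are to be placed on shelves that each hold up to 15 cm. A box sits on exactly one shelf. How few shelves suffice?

Total = 13 + 13 + 9 + 9 + 5 + 3 + 2 = 54 cm.
Lower bound: ⌈54/15⌉ = 4 shelves.
A packing using 4 shelves:
  shelf 1: 13 + 2 = 15
  shelf 2: 13 = 13
  shelf 3: 9 + 5 = 14
  shelf 4: 9 + 3 = 12
This matches the lower bound, so 4 is optimal.

4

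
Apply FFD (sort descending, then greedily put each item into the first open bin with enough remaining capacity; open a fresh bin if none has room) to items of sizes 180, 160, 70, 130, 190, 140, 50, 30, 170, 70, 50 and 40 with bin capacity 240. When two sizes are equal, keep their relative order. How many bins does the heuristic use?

6

Sorted descending: 190, 180, 170, 160, 140, 130, 70, 70, 50, 50, 40, 30.
  190 → bin 1 (new)  [load 190/240]
  180 → bin 2 (new)  [load 180/240]
  170 → bin 3 (new)  [load 170/240]
  160 → bin 4 (new)  [load 160/240]
  140 → bin 5 (new)  [load 140/240]
  130 → bin 6 (new)  [load 130/240]
  70 → bin 3  [load 240/240]
  70 → bin 4  [load 230/240]
  50 → bin 1  [load 240/240]
  50 → bin 2  [load 230/240]
  40 → bin 5  [load 180/240]
  30 → bin 5  [load 210/240]
6 bins opened.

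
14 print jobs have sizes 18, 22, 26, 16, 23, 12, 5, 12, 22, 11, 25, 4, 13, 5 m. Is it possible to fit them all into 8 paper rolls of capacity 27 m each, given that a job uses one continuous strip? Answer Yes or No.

Total = 214 m; ⌈214/27⌉ = 8.
The bound of 8 does not rule out 8, but exhaustive search shows no assignment into 8 paper rolls of capacity 27 m exists — the minimum is 9.

No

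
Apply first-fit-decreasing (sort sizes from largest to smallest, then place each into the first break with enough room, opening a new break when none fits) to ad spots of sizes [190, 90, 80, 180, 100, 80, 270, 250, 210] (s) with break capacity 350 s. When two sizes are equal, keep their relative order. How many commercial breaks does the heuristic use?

5

Sorted descending: 270, 250, 210, 190, 180, 100, 90, 80, 80.
  270 → break 1 (new)  [load 270/350]
  250 → break 2 (new)  [load 250/350]
  210 → break 3 (new)  [load 210/350]
  190 → break 4 (new)  [load 190/350]
  180 → break 5 (new)  [load 180/350]
  100 → break 2  [load 350/350]
  90 → break 3  [load 300/350]
  80 → break 1  [load 350/350]
  80 → break 4  [load 270/350]
5 commercial breaks opened.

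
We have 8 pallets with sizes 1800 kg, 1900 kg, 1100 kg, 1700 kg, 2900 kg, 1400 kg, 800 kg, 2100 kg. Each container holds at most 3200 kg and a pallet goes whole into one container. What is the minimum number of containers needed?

Total = 2900 + 2100 + 1900 + 1800 + 1700 + 1400 + 1100 + 800 = 13700 kg.
Lower bound: ⌈13700/3200⌉ = 5 containers.
A packing using 5 containers:
  container 1: 2900 = 2900
  container 2: 2100 + 1100 = 3200
  container 3: 1900 + 800 = 2700
  container 4: 1800 + 1400 = 3200
  container 5: 1700 = 1700
This matches the lower bound, so 5 is optimal.

5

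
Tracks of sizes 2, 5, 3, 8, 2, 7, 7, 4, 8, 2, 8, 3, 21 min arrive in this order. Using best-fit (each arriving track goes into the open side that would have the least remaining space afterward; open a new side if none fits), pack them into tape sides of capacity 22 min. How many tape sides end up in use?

  2 → side 1 (new)  [load 2/22]
  5 → side 1  [load 7/22]
  3 → side 1  [load 10/22]
  8 → side 1  [load 18/22]
  2 → side 1  [load 20/22]
  7 → side 2 (new)  [load 7/22]
  7 → side 2  [load 14/22]
  4 → side 2  [load 18/22]
  8 → side 3 (new)  [load 8/22]
  2 → side 1  [load 22/22]
  8 → side 3  [load 16/22]
  3 → side 2  [load 21/22]
  21 → side 4 (new)  [load 21/22]
4 tape sides opened.

4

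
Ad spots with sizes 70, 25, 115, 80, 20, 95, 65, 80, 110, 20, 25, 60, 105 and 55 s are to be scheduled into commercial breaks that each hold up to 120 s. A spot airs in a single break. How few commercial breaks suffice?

Total = 115 + 110 + 105 + 95 + 80 + 80 + 70 + 65 + 60 + 55 + 25 + 25 + 20 + 20 = 925 s.
Lower bound: ⌈925/120⌉ = 8 commercial breaks.
A packing using 9 commercial breaks:
  break 1: 115 = 115
  break 2: 110 = 110
  break 3: 105 = 105
  break 4: 95 + 25 = 120
  break 5: 80 + 25 = 105
  break 6: 80 + 20 + 20 = 120
  break 7: 70 = 70
  break 8: 65 + 55 = 120
  break 9: 60 = 60
No arrangement into 8 commercial breaks stays within capacity, so 9 is optimal.

9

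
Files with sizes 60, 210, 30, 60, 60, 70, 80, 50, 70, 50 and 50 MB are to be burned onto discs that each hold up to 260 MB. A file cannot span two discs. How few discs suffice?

4

Total = 210 + 80 + 70 + 70 + 60 + 60 + 60 + 50 + 50 + 50 + 30 = 790 MB.
Lower bound: ⌈790/260⌉ = 4 discs.
A packing using 4 discs:
  disc 1: 210 + 50 = 260
  disc 2: 80 + 70 + 70 + 30 = 250
  disc 3: 60 + 60 + 60 + 50 = 230
  disc 4: 50 = 50
This matches the lower bound, so 4 is optimal.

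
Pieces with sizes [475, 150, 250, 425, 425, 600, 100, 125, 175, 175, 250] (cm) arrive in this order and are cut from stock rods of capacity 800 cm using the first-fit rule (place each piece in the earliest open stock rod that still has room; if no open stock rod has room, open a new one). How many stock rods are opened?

  475 → stock rod 1 (new)  [load 475/800]
  150 → stock rod 1  [load 625/800]
  250 → stock rod 2 (new)  [load 250/800]
  425 → stock rod 2  [load 675/800]
  425 → stock rod 3 (new)  [load 425/800]
  600 → stock rod 4 (new)  [load 600/800]
  100 → stock rod 1  [load 725/800]
  125 → stock rod 2  [load 800/800]
  175 → stock rod 3  [load 600/800]
  175 → stock rod 3  [load 775/800]
  250 → stock rod 5 (new)  [load 250/800]
5 stock rods opened.

5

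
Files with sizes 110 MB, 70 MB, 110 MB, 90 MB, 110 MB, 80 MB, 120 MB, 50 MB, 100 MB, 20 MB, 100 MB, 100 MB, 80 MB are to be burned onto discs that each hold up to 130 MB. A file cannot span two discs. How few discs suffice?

Total = 120 + 110 + 110 + 110 + 100 + 100 + 100 + 90 + 80 + 80 + 70 + 50 + 20 = 1140 MB.
Lower bound: ⌈1140/130⌉ = 9 discs.
Also, 11 files each exceed 65 MB, and no two of those can share a disc, so at least 11 discs are needed.
A packing using 11 discs:
  disc 1: 120 = 120
  disc 2: 110 + 20 = 130
  disc 3: 110 = 110
  disc 4: 110 = 110
  disc 5: 100 = 100
  disc 6: 100 = 100
  disc 7: 100 = 100
  disc 8: 90 = 90
  disc 9: 80 + 50 = 130
  disc 10: 80 = 80
  disc 11: 70 = 70
This matches the lower bound, so 11 is optimal.

11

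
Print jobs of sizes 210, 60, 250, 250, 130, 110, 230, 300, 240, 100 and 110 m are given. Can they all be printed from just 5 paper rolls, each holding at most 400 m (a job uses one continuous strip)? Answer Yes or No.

Total = 1990 m; ⌈1990/400⌉ = 5.
6 print jobs each exceed half the capacity and cannot share a roll, forcing at least 6 paper rolls.
At least 6 paper rolls are required, but only 5 are allowed.

No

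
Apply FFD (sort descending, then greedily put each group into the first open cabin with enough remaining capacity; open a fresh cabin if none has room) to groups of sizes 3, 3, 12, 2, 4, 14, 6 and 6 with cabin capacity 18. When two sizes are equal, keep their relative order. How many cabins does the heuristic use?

3

Sorted descending: 14, 12, 6, 6, 4, 3, 3, 2.
  14 → cabin 1 (new)  [load 14/18]
  12 → cabin 2 (new)  [load 12/18]
  6 → cabin 2  [load 18/18]
  6 → cabin 3 (new)  [load 6/18]
  4 → cabin 1  [load 18/18]
  3 → cabin 3  [load 9/18]
  3 → cabin 3  [load 12/18]
  2 → cabin 3  [load 14/18]
3 cabins opened.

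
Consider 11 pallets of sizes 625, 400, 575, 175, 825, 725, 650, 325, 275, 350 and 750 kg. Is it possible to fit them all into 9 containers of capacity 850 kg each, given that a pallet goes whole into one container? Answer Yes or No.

A valid assignment using 8 containers:
  container 1: 825 = 825
  container 2: 750 = 750
  container 3: 725 = 725
  container 4: 650 + 175 = 825
  container 5: 625 = 625
  container 6: 575 + 275 = 850
  container 7: 400 + 350 = 750
  container 8: 325 = 325
That uses only 8 ≤ 9, so 9 containers are enough.

Yes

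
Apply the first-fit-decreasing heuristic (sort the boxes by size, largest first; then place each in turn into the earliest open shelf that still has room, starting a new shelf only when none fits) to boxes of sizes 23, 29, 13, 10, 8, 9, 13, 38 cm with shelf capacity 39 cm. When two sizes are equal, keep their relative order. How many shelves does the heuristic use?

Sorted descending: 38, 29, 23, 13, 13, 10, 9, 8.
  38 → shelf 1 (new)  [load 38/39]
  29 → shelf 2 (new)  [load 29/39]
  23 → shelf 3 (new)  [load 23/39]
  13 → shelf 3  [load 36/39]
  13 → shelf 4 (new)  [load 13/39]
  10 → shelf 2  [load 39/39]
  9 → shelf 4  [load 22/39]
  8 → shelf 4  [load 30/39]
4 shelves opened.

4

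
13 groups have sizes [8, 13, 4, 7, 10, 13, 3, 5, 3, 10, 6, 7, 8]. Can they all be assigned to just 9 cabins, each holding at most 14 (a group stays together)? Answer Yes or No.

A valid assignment using 8 cabins:
  cabin 1: 13 = 13
  cabin 2: 13 = 13
  cabin 3: 10 + 4 = 14
  cabin 4: 10 + 3 = 13
  cabin 5: 8 + 6 = 14
  cabin 6: 8 + 5 = 13
  cabin 7: 7 + 7 = 14
  cabin 8: 3 = 3
That uses only 8 ≤ 9, so 9 cabins are enough.

Yes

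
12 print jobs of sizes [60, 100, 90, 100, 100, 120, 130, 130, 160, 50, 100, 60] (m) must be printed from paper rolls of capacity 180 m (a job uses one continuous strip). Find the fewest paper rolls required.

9

Total = 160 + 130 + 130 + 120 + 100 + 100 + 100 + 100 + 90 + 60 + 60 + 50 = 1200 m.
Lower bound: ⌈1200/180⌉ = 7 paper rolls.
Also, 8 print jobs each exceed 90 m, and no two of those can share a roll, so at least 8 paper rolls are needed.
A packing using 9 paper rolls:
  roll 1: 160 = 160
  roll 2: 130 + 50 = 180
  roll 3: 130 = 130
  roll 4: 120 + 60 = 180
  roll 5: 100 + 60 = 160
  roll 6: 100 = 100
  roll 7: 100 = 100
  roll 8: 100 = 100
  roll 9: 90 = 90
No arrangement into 8 paper rolls stays within capacity, so 9 is optimal.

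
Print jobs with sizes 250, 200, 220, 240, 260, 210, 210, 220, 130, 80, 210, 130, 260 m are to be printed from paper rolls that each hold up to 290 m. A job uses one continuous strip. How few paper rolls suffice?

11

Total = 260 + 260 + 250 + 240 + 220 + 220 + 210 + 210 + 210 + 200 + 130 + 130 + 80 = 2620 m.
Lower bound: ⌈2620/290⌉ = 10 paper rolls.
A packing using 11 paper rolls:
  roll 1: 260 = 260
  roll 2: 260 = 260
  roll 3: 250 = 250
  roll 4: 240 = 240
  roll 5: 220 = 220
  roll 6: 220 = 220
  roll 7: 210 + 80 = 290
  roll 8: 210 = 210
  roll 9: 210 = 210
  roll 10: 200 = 200
  roll 11: 130 + 130 = 260
No arrangement into 10 paper rolls stays within capacity, so 11 is optimal.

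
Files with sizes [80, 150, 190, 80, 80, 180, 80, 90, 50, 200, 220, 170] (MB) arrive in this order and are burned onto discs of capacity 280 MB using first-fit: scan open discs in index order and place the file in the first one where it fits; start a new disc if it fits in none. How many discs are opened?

  80 → disc 1 (new)  [load 80/280]
  150 → disc 1  [load 230/280]
  190 → disc 2 (new)  [load 190/280]
  80 → disc 2  [load 270/280]
  80 → disc 3 (new)  [load 80/280]
  180 → disc 3  [load 260/280]
  80 → disc 4 (new)  [load 80/280]
  90 → disc 4  [load 170/280]
  50 → disc 1  [load 280/280]
  200 → disc 5 (new)  [load 200/280]
  220 → disc 6 (new)  [load 220/280]
  170 → disc 7 (new)  [load 170/280]
7 discs opened.

7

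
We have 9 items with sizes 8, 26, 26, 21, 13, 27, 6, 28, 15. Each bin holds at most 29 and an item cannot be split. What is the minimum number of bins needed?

7

Total = 28 + 27 + 26 + 26 + 21 + 15 + 13 + 8 + 6 = 170.
Lower bound: ⌈170/29⌉ = 6 bins.
A packing using 7 bins:
  bin 1: 28 = 28
  bin 2: 27 = 27
  bin 3: 26 = 26
  bin 4: 26 = 26
  bin 5: 21 + 8 = 29
  bin 6: 15 + 13 = 28
  bin 7: 6 = 6
No arrangement into 6 bins stays within capacity, so 7 is optimal.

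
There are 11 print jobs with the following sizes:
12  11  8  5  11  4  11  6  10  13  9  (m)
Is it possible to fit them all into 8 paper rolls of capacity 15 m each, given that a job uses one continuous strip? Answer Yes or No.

Yes

A valid assignment using 8 paper rolls:
  roll 1: 13 = 13
  roll 2: 12 = 12
  roll 3: 11 + 4 = 15
  roll 4: 11 = 11
  roll 5: 11 = 11
  roll 6: 10 + 5 = 15
  roll 7: 9 + 6 = 15
  roll 8: 8 = 8
Every load is within 15 m, so 8 paper rolls suffice.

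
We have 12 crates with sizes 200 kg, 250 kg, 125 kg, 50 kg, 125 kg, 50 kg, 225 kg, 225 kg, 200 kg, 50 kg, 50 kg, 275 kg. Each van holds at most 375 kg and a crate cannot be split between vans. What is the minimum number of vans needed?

6

Total = 275 + 250 + 225 + 225 + 200 + 200 + 125 + 125 + 50 + 50 + 50 + 50 = 1825 kg.
Lower bound: ⌈1825/375⌉ = 5 vans.
Also, 6 crates each exceed 375/2 kg, and no two of those can share a van, so at least 6 vans are needed.
A packing using 6 vans:
  van 1: 275 + 50 + 50 = 375
  van 2: 250 + 125 = 375
  van 3: 225 + 125 = 350
  van 4: 225 + 50 + 50 = 325
  van 5: 200 = 200
  van 6: 200 = 200
This matches the lower bound, so 6 is optimal.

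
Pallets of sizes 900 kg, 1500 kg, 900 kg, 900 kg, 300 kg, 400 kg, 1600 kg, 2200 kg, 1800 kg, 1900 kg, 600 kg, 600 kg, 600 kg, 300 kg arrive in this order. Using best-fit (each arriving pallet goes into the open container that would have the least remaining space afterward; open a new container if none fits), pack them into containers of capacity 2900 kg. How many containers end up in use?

6

  900 → container 1 (new)  [load 900/2900]
  1500 → container 1  [load 2400/2900]
  900 → container 2 (new)  [load 900/2900]
  900 → container 2  [load 1800/2900]
  300 → container 1  [load 2700/2900]
  400 → container 2  [load 2200/2900]
  1600 → container 3 (new)  [load 1600/2900]
  2200 → container 4 (new)  [load 2200/2900]
  1800 → container 5 (new)  [load 1800/2900]
  1900 → container 6 (new)  [load 1900/2900]
  600 → container 2  [load 2800/2900]
  600 → container 4  [load 2800/2900]
  600 → container 6  [load 2500/2900]
  300 → container 6  [load 2800/2900]
6 containers opened.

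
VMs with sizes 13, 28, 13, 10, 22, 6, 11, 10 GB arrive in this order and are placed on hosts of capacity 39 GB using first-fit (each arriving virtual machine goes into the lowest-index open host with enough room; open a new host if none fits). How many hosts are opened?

  13 → host 1 (new)  [load 13/39]
  28 → host 2 (new)  [load 28/39]
  13 → host 1  [load 26/39]
  10 → host 1  [load 36/39]
  22 → host 3 (new)  [load 22/39]
  6 → host 2  [load 34/39]
  11 → host 3  [load 33/39]
  10 → host 4 (new)  [load 10/39]
4 hosts opened.

4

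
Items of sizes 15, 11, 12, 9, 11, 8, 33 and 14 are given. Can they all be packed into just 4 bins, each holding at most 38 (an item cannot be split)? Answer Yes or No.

A valid assignment using 4 bins:
  bin 1: 33 = 33
  bin 2: 15 + 14 + 9 = 38
  bin 3: 12 + 11 + 11 = 34
  bin 4: 8 = 8
Every load is within 38, so 4 bins suffice.

Yes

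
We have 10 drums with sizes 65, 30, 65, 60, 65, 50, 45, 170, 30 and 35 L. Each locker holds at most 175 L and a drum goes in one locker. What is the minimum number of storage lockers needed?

Total = 170 + 65 + 65 + 65 + 60 + 50 + 45 + 35 + 30 + 30 = 615 L.
Lower bound: ⌈615/175⌉ = 4 storage lockers.
A packing using 4 storage lockers:
  locker 1: 170 = 170
  locker 2: 65 + 65 + 45 = 175
  locker 3: 65 + 60 + 50 = 175
  locker 4: 35 + 30 + 30 = 95
This matches the lower bound, so 4 is optimal.

4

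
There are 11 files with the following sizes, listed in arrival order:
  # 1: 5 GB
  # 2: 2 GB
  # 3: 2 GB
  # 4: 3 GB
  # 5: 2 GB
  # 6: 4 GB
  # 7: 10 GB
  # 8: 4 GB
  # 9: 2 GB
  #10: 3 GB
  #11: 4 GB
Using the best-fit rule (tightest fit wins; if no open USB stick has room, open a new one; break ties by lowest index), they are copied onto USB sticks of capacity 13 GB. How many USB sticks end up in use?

  5 → USB stick 1 (new)  [load 5/13]
  2 → USB stick 1  [load 7/13]
  2 → USB stick 1  [load 9/13]
  3 → USB stick 1  [load 12/13]
  2 → USB stick 2 (new)  [load 2/13]
  4 → USB stick 2  [load 6/13]
  10 → USB stick 3 (new)  [load 10/13]
  4 → USB stick 2  [load 10/13]
  2 → USB stick 2  [load 12/13]
  3 → USB stick 3  [load 13/13]
  4 → USB stick 4 (new)  [load 4/13]
4 USB sticks opened.

4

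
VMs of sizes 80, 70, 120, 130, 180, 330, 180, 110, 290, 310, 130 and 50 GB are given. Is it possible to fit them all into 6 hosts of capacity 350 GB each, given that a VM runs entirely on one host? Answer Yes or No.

No

Total = 1980 GB; ⌈1980/350⌉ = 6.
The bound of 6 does not rule out 6, but exhaustive search shows no assignment into 6 hosts of capacity 350 GB exists — the minimum is 7.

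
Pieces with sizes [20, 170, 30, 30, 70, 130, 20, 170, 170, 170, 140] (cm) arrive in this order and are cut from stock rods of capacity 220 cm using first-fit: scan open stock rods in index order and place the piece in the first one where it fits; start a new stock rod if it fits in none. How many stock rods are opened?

7

  20 → stock rod 1 (new)  [load 20/220]
  170 → stock rod 1  [load 190/220]
  30 → stock rod 1  [load 220/220]
  30 → stock rod 2 (new)  [load 30/220]
  70 → stock rod 2  [load 100/220]
  130 → stock rod 3 (new)  [load 130/220]
  20 → stock rod 2  [load 120/220]
  170 → stock rod 4 (new)  [load 170/220]
  170 → stock rod 5 (new)  [load 170/220]
  170 → stock rod 6 (new)  [load 170/220]
  140 → stock rod 7 (new)  [load 140/220]
7 stock rods opened.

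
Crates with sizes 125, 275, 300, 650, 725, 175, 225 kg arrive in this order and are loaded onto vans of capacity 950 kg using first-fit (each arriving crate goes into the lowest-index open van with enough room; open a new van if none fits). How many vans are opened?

3

  125 → van 1 (new)  [load 125/950]
  275 → van 1  [load 400/950]
  300 → van 1  [load 700/950]
  650 → van 2 (new)  [load 650/950]
  725 → van 3 (new)  [load 725/950]
  175 → van 1  [load 875/950]
  225 → van 2  [load 875/950]
3 vans opened.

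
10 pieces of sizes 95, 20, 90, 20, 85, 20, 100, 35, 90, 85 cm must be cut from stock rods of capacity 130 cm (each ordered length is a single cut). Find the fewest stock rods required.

6

Total = 100 + 95 + 90 + 90 + 85 + 85 + 35 + 20 + 20 + 20 = 640 cm.
Lower bound: ⌈640/130⌉ = 5 stock rods.
Also, 6 pieces each exceed 65 cm, and no two of those can share a stock rod, so at least 6 stock rods are needed.
A packing using 6 stock rods:
  stock rod 1: 100 + 20 = 120
  stock rod 2: 95 + 35 = 130
  stock rod 3: 90 + 20 + 20 = 130
  stock rod 4: 90 = 90
  stock rod 5: 85 = 85
  stock rod 6: 85 = 85
This matches the lower bound, so 6 is optimal.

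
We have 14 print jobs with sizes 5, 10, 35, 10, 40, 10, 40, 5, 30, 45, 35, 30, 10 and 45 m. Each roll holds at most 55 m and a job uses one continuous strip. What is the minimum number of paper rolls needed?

Total = 45 + 45 + 40 + 40 + 35 + 35 + 30 + 30 + 10 + 10 + 10 + 10 + 5 + 5 = 350 m.
Lower bound: ⌈350/55⌉ = 7 paper rolls.
Also, 8 print jobs each exceed 55/2 m, and no two of those can share a roll, so at least 8 paper rolls are needed.
A packing using 8 paper rolls:
  roll 1: 45 + 10 = 55
  roll 2: 45 + 10 = 55
  roll 3: 40 + 10 + 5 = 55
  roll 4: 40 + 10 + 5 = 55
  roll 5: 35 = 35
  roll 6: 35 = 35
  roll 7: 30 = 30
  roll 8: 30 = 30
This matches the lower bound, so 8 is optimal.

8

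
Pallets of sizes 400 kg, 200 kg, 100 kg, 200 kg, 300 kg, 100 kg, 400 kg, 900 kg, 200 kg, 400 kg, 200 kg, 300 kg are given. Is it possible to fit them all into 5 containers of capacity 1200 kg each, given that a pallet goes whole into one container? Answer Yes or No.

A valid assignment using 4 containers:
  container 1: 900 + 300 = 1200
  container 2: 400 + 400 + 400 = 1200
  container 3: 300 + 200 + 200 + 200 + 200 + 100 = 1200
  container 4: 100 = 100
That uses only 4 ≤ 5, so 5 containers are enough.

Yes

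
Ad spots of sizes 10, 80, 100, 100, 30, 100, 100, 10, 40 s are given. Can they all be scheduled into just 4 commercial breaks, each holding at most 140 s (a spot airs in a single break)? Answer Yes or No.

Total = 570 s; ⌈570/140⌉ = 5.
At least 5 commercial breaks are required, but only 4 are allowed.

No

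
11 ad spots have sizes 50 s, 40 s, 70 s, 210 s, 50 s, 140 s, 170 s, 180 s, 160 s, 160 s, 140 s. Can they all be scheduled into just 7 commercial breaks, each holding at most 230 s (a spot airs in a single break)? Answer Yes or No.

A valid assignment using 7 commercial breaks:
  break 1: 210 = 210
  break 2: 180 + 50 = 230
  break 3: 170 + 50 = 220
  break 4: 160 + 70 = 230
  break 5: 160 + 40 = 200
  break 6: 140 = 140
  break 7: 140 = 140
Every load is within 230 s, so 7 commercial breaks suffice.

Yes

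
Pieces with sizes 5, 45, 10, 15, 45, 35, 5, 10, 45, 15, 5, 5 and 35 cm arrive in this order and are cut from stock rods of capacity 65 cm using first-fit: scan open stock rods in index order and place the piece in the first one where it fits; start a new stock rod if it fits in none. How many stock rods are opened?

5

  5 → stock rod 1 (new)  [load 5/65]
  45 → stock rod 1  [load 50/65]
  10 → stock rod 1  [load 60/65]
  15 → stock rod 2 (new)  [load 15/65]
  45 → stock rod 2  [load 60/65]
  35 → stock rod 3 (new)  [load 35/65]
  5 → stock rod 1  [load 65/65]
  10 → stock rod 3  [load 45/65]
  45 → stock rod 4 (new)  [load 45/65]
  15 → stock rod 3  [load 60/65]
  5 → stock rod 2  [load 65/65]
  5 → stock rod 3  [load 65/65]
  35 → stock rod 5 (new)  [load 35/65]
5 stock rods opened.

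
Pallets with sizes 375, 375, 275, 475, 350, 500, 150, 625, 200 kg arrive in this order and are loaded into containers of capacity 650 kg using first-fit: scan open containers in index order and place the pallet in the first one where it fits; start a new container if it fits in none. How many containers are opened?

6

  375 → container 1 (new)  [load 375/650]
  375 → container 2 (new)  [load 375/650]
  275 → container 1  [load 650/650]
  475 → container 3 (new)  [load 475/650]
  350 → container 4 (new)  [load 350/650]
  500 → container 5 (new)  [load 500/650]
  150 → container 2  [load 525/650]
  625 → container 6 (new)  [load 625/650]
  200 → container 4  [load 550/650]
6 containers opened.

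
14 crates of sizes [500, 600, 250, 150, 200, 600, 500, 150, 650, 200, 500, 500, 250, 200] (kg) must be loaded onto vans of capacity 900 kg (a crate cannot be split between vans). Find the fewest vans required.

Total = 650 + 600 + 600 + 500 + 500 + 500 + 500 + 250 + 250 + 200 + 200 + 200 + 150 + 150 = 5250 kg.
Lower bound: ⌈5250/900⌉ = 6 vans.
Also, 7 crates each exceed 450 kg, and no two of those can share a van, so at least 7 vans are needed.
A packing using 7 vans:
  van 1: 650 + 250 = 900
  van 2: 600 + 250 = 850
  van 3: 600 + 200 = 800
  van 4: 500 + 200 + 200 = 900
  van 5: 500 + 150 + 150 = 800
  van 6: 500 = 500
  van 7: 500 = 500
This matches the lower bound, so 7 is optimal.

7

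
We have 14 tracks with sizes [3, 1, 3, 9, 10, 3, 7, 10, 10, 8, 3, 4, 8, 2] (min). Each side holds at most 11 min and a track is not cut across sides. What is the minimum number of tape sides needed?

Total = 10 + 10 + 10 + 9 + 8 + 8 + 7 + 4 + 3 + 3 + 3 + 3 + 2 + 1 = 81 min.
Lower bound: ⌈81/11⌉ = 8 tape sides.
A packing using 8 tape sides:
  side 1: 10 + 1 = 11
  side 2: 10 = 10
  side 3: 10 = 10
  side 4: 9 + 2 = 11
  side 5: 8 + 3 = 11
  side 6: 8 + 3 = 11
  side 7: 7 + 4 = 11
  side 8: 3 + 3 = 6
This matches the lower bound, so 8 is optimal.

8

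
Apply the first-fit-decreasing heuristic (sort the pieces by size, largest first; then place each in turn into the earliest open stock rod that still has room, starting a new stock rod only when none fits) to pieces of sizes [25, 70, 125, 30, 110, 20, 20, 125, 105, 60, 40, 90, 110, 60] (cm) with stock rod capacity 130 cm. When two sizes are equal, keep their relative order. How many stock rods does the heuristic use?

Sorted descending: 125, 125, 110, 110, 105, 90, 70, 60, 60, 40, 30, 25, 20, 20.
  125 → stock rod 1 (new)  [load 125/130]
  125 → stock rod 2 (new)  [load 125/130]
  110 → stock rod 3 (new)  [load 110/130]
  110 → stock rod 4 (new)  [load 110/130]
  105 → stock rod 5 (new)  [load 105/130]
  90 → stock rod 6 (new)  [load 90/130]
  70 → stock rod 7 (new)  [load 70/130]
  60 → stock rod 7  [load 130/130]
  60 → stock rod 8 (new)  [load 60/130]
  40 → stock rod 6  [load 130/130]
  30 → stock rod 8  [load 90/130]
  25 → stock rod 5  [load 130/130]
  20 → stock rod 3  [load 130/130]
  20 → stock rod 4  [load 130/130]
8 stock rods opened.

8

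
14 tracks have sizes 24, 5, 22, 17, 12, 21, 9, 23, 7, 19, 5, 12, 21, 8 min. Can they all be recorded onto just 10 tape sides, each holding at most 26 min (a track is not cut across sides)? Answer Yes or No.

Yes

A valid assignment using 9 tape sides:
  side 1: 24 = 24
  side 2: 23 = 23
  side 3: 22 = 22
  side 4: 21 + 5 = 26
  side 5: 21 + 5 = 26
  side 6: 19 + 7 = 26
  side 7: 17 + 9 = 26
  side 8: 12 + 12 = 24
  side 9: 8 = 8
That uses only 9 ≤ 10, so 10 tape sides are enough.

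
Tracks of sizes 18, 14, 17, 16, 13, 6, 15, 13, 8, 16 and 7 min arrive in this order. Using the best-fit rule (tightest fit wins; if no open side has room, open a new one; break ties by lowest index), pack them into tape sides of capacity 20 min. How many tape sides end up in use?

  18 → side 1 (new)  [load 18/20]
  14 → side 2 (new)  [load 14/20]
  17 → side 3 (new)  [load 17/20]
  16 → side 4 (new)  [load 16/20]
  13 → side 5 (new)  [load 13/20]
  6 → side 2  [load 20/20]
  15 → side 6 (new)  [load 15/20]
  13 → side 7 (new)  [load 13/20]
  8 → side 8 (new)  [load 8/20]
  16 → side 9 (new)  [load 16/20]
  7 → side 5  [load 20/20]
9 tape sides opened.

9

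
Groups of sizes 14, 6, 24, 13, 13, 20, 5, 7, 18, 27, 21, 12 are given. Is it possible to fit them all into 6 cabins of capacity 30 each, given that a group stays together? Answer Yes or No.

No

Total = 180; ⌈180/30⌉ = 6.
The bound of 6 does not rule out 6, but exhaustive search shows no assignment into 6 cabins of capacity 30 exists — the minimum is 7.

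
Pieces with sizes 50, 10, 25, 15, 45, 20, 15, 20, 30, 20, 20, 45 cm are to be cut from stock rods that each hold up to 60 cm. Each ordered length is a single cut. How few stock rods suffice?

6

Total = 50 + 45 + 45 + 30 + 25 + 20 + 20 + 20 + 20 + 15 + 15 + 10 = 315 cm.
Lower bound: ⌈315/60⌉ = 6 stock rods.
A packing using 6 stock rods:
  stock rod 1: 50 + 10 = 60
  stock rod 2: 45 + 15 = 60
  stock rod 3: 45 + 15 = 60
  stock rod 4: 30 + 25 = 55
  stock rod 5: 20 + 20 + 20 = 60
  stock rod 6: 20 = 20
This matches the lower bound, so 6 is optimal.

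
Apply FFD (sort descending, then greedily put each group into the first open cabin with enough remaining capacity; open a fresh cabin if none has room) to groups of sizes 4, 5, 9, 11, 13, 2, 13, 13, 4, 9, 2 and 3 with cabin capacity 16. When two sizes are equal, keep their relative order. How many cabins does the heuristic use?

6

Sorted descending: 13, 13, 13, 11, 9, 9, 5, 4, 4, 3, 2, 2.
  13 → cabin 1 (new)  [load 13/16]
  13 → cabin 2 (new)  [load 13/16]
  13 → cabin 3 (new)  [load 13/16]
  11 → cabin 4 (new)  [load 11/16]
  9 → cabin 5 (new)  [load 9/16]
  9 → cabin 6 (new)  [load 9/16]
  5 → cabin 4  [load 16/16]
  4 → cabin 5  [load 13/16]
  4 → cabin 6  [load 13/16]
  3 → cabin 1  [load 16/16]
  2 → cabin 2  [load 15/16]
  2 → cabin 3  [load 15/16]
6 cabins opened.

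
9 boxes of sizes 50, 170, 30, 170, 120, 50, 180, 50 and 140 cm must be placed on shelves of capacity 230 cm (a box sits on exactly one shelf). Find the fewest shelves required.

Total = 180 + 170 + 170 + 140 + 120 + 50 + 50 + 50 + 30 = 960 cm.
Lower bound: ⌈960/230⌉ = 5 shelves.
A packing using 5 shelves:
  shelf 1: 180 + 50 = 230
  shelf 2: 170 + 50 = 220
  shelf 3: 170 + 50 = 220
  shelf 4: 140 + 30 = 170
  shelf 5: 120 = 120
This matches the lower bound, so 5 is optimal.

5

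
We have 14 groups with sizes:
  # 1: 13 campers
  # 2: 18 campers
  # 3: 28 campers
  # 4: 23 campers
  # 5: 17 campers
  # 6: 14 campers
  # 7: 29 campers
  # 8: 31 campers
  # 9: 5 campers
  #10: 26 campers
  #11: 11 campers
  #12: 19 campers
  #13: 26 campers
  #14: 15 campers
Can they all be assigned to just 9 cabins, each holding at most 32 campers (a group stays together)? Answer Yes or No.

Total = 275 campers; ⌈275/32⌉ = 9.
The bound of 9 does not rule out 9, but exhaustive search shows no assignment into 9 cabins of capacity 32 campers exists — the minimum is 10.

No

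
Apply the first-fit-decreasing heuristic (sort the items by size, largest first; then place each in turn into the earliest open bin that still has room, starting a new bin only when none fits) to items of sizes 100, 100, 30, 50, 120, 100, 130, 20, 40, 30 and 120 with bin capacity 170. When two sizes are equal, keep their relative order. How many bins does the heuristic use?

Sorted descending: 130, 120, 120, 100, 100, 100, 50, 40, 30, 30, 20.
  130 → bin 1 (new)  [load 130/170]
  120 → bin 2 (new)  [load 120/170]
  120 → bin 3 (new)  [load 120/170]
  100 → bin 4 (new)  [load 100/170]
  100 → bin 5 (new)  [load 100/170]
  100 → bin 6 (new)  [load 100/170]
  50 → bin 2  [load 170/170]
  40 → bin 1  [load 170/170]
  30 → bin 3  [load 150/170]
  30 → bin 4  [load 130/170]
  20 → bin 3  [load 170/170]
6 bins opened.

6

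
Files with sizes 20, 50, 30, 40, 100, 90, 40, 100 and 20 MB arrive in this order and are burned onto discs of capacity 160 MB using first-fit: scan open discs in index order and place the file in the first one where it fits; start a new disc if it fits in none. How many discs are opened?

  20 → disc 1 (new)  [load 20/160]
  50 → disc 1  [load 70/160]
  30 → disc 1  [load 100/160]
  40 → disc 1  [load 140/160]
  100 → disc 2 (new)  [load 100/160]
  90 → disc 3 (new)  [load 90/160]
  40 → disc 2  [load 140/160]
  100 → disc 4 (new)  [load 100/160]
  20 → disc 1  [load 160/160]
4 discs opened.

4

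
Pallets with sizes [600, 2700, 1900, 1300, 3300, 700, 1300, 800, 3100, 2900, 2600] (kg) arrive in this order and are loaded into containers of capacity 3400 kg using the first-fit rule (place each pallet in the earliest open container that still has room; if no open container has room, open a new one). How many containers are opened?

  600 → container 1 (new)  [load 600/3400]
  2700 → container 1  [load 3300/3400]
  1900 → container 2 (new)  [load 1900/3400]
  1300 → container 2  [load 3200/3400]
  3300 → container 3 (new)  [load 3300/3400]
  700 → container 4 (new)  [load 700/3400]
  1300 → container 4  [load 2000/3400]
  800 → container 4  [load 2800/3400]
  3100 → container 5 (new)  [load 3100/3400]
  2900 → container 6 (new)  [load 2900/3400]
  2600 → container 7 (new)  [load 2600/3400]
7 containers opened.

7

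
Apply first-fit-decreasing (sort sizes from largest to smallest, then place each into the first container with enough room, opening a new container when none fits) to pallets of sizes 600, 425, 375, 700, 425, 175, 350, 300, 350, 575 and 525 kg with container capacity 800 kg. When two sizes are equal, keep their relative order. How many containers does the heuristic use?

7

Sorted descending: 700, 600, 575, 525, 425, 425, 375, 350, 350, 300, 175.
  700 → container 1 (new)  [load 700/800]
  600 → container 2 (new)  [load 600/800]
  575 → container 3 (new)  [load 575/800]
  525 → container 4 (new)  [load 525/800]
  425 → container 5 (new)  [load 425/800]
  425 → container 6 (new)  [load 425/800]
  375 → container 5  [load 800/800]
  350 → container 6  [load 775/800]
  350 → container 7 (new)  [load 350/800]
  300 → container 7  [load 650/800]
  175 → container 2  [load 775/800]
7 containers opened.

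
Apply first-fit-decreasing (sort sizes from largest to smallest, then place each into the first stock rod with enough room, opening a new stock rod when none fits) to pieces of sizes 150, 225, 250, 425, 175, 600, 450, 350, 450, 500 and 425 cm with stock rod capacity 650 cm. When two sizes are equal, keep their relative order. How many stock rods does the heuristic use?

7

Sorted descending: 600, 500, 450, 450, 425, 425, 350, 250, 225, 175, 150.
  600 → stock rod 1 (new)  [load 600/650]
  500 → stock rod 2 (new)  [load 500/650]
  450 → stock rod 3 (new)  [load 450/650]
  450 → stock rod 4 (new)  [load 450/650]
  425 → stock rod 5 (new)  [load 425/650]
  425 → stock rod 6 (new)  [load 425/650]
  350 → stock rod 7 (new)  [load 350/650]
  250 → stock rod 7  [load 600/650]
  225 → stock rod 5  [load 650/650]
  175 → stock rod 3  [load 625/650]
  150 → stock rod 2  [load 650/650]
7 stock rods opened.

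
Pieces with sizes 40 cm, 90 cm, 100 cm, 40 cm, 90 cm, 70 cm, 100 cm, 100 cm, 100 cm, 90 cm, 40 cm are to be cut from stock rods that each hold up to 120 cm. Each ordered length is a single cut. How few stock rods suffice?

9

Total = 100 + 100 + 100 + 100 + 90 + 90 + 90 + 70 + 40 + 40 + 40 = 860 cm.
Lower bound: ⌈860/120⌉ = 8 stock rods.
A packing using 9 stock rods:
  stock rod 1: 100 = 100
  stock rod 2: 100 = 100
  stock rod 3: 100 = 100
  stock rod 4: 100 = 100
  stock rod 5: 90 = 90
  stock rod 6: 90 = 90
  stock rod 7: 90 = 90
  stock rod 8: 70 + 40 = 110
  stock rod 9: 40 + 40 = 80
No arrangement into 8 stock rods stays within capacity, so 9 is optimal.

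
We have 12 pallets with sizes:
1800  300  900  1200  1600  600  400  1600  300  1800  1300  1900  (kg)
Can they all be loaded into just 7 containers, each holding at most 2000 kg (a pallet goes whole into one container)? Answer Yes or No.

No

Total = 13700 kg; ⌈13700/2000⌉ = 7.
The bound of 7 does not rule out 7, but exhaustive search shows no assignment into 7 containers of capacity 2000 kg exists — the minimum is 8.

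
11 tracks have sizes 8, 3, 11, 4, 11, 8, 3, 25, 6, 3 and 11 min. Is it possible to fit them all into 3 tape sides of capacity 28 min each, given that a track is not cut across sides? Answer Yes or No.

Total = 93 min; ⌈93/28⌉ = 4.
At least 4 tape sides are required, but only 3 are allowed.

No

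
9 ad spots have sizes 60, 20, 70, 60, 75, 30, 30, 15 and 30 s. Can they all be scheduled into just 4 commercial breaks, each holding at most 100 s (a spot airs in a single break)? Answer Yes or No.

Total = 390 s; ⌈390/100⌉ = 4.
The bound of 4 does not rule out 4, but exhaustive search shows no assignment into 4 commercial breaks of capacity 100 s exists — the minimum is 5.

No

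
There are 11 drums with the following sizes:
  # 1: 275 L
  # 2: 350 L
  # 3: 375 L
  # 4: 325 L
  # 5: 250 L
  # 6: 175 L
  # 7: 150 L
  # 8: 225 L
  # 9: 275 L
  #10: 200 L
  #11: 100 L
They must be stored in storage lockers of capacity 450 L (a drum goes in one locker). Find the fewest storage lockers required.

7

Total = 375 + 350 + 325 + 275 + 275 + 250 + 225 + 200 + 175 + 150 + 100 = 2700 L.
Lower bound: ⌈2700/450⌉ = 6 storage lockers.
A packing using 7 storage lockers:
  locker 1: 375 = 375
  locker 2: 350 + 100 = 450
  locker 3: 325 = 325
  locker 4: 275 + 175 = 450
  locker 5: 275 + 150 = 425
  locker 6: 250 + 200 = 450
  locker 7: 225 = 225
No arrangement into 6 storage lockers stays within capacity, so 7 is optimal.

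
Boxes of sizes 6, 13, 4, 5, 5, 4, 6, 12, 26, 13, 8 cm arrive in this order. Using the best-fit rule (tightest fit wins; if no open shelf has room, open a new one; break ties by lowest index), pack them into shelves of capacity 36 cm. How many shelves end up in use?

3

  6 → shelf 1 (new)  [load 6/36]
  13 → shelf 1  [load 19/36]
  4 → shelf 1  [load 23/36]
  5 → shelf 1  [load 28/36]
  5 → shelf 1  [load 33/36]
  4 → shelf 2 (new)  [load 4/36]
  6 → shelf 2  [load 10/36]
  12 → shelf 2  [load 22/36]
  26 → shelf 3 (new)  [load 26/36]
  13 → shelf 2  [load 35/36]
  8 → shelf 3  [load 34/36]
3 shelves opened.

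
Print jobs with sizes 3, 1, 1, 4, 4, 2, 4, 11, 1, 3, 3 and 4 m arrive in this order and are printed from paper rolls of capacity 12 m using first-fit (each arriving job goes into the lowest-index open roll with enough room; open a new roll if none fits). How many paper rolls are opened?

4

  3 → roll 1 (new)  [load 3/12]
  1 → roll 1  [load 4/12]
  1 → roll 1  [load 5/12]
  4 → roll 1  [load 9/12]
  4 → roll 2 (new)  [load 4/12]
  2 → roll 1  [load 11/12]
  4 → roll 2  [load 8/12]
  11 → roll 3 (new)  [load 11/12]
  1 → roll 1  [load 12/12]
  3 → roll 2  [load 11/12]
  3 → roll 4 (new)  [load 3/12]
  4 → roll 4  [load 7/12]
4 paper rolls opened.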